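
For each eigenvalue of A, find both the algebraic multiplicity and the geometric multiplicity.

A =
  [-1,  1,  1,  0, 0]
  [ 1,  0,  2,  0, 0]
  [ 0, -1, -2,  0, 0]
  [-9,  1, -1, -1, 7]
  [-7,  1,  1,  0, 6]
λ = -1: alg = 4, geom = 2; λ = 6: alg = 1, geom = 1

Step 1 — factor the characteristic polynomial to read off the algebraic multiplicities:
  χ_A(x) = (x - 6)*(x + 1)^4

Step 2 — compute geometric multiplicities via the rank-nullity identity g(λ) = n − rank(A − λI):
  rank(A − (-1)·I) = 3, so dim ker(A − (-1)·I) = n − 3 = 2
  rank(A − (6)·I) = 4, so dim ker(A − (6)·I) = n − 4 = 1

Summary:
  λ = -1: algebraic multiplicity = 4, geometric multiplicity = 2
  λ = 6: algebraic multiplicity = 1, geometric multiplicity = 1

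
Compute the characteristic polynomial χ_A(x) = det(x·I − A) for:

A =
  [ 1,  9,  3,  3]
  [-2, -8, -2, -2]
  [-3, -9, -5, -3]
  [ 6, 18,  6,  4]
x^4 + 8*x^3 + 24*x^2 + 32*x + 16

Expanding det(x·I − A) (e.g. by cofactor expansion or by noting that A is similar to its Jordan form J, which has the same characteristic polynomial as A) gives
  χ_A(x) = x^4 + 8*x^3 + 24*x^2 + 32*x + 16
which factors as (x + 2)^4. The eigenvalues (with algebraic multiplicities) are λ = -2 with multiplicity 4.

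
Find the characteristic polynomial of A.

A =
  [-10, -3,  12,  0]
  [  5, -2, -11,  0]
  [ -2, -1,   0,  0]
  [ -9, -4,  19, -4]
x^4 + 16*x^3 + 96*x^2 + 256*x + 256

Expanding det(x·I − A) (e.g. by cofactor expansion or by noting that A is similar to its Jordan form J, which has the same characteristic polynomial as A) gives
  χ_A(x) = x^4 + 16*x^3 + 96*x^2 + 256*x + 256
which factors as (x + 4)^4. The eigenvalues (with algebraic multiplicities) are λ = -4 with multiplicity 4.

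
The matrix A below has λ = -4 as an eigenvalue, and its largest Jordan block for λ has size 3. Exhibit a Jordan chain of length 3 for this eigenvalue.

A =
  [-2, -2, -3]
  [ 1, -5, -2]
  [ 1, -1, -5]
A Jordan chain for λ = -4 of length 3:
v_1 = (-1, -1, 0)ᵀ
v_2 = (2, 1, 1)ᵀ
v_3 = (1, 0, 0)ᵀ

Let N = A − (-4)·I. We want v_3 with N^3 v_3 = 0 but N^2 v_3 ≠ 0; then v_{j-1} := N · v_j for j = 3, …, 2.

Pick v_3 = (1, 0, 0)ᵀ.
Then v_2 = N · v_3 = (2, 1, 1)ᵀ.
Then v_1 = N · v_2 = (-1, -1, 0)ᵀ.

Sanity check: (A − (-4)·I) v_1 = (0, 0, 0)ᵀ = 0. ✓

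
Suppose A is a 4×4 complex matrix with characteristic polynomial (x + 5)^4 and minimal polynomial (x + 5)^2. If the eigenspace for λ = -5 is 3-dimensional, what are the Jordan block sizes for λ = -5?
Block sizes for λ = -5: [2, 1, 1]

Step 1 — from the characteristic polynomial, algebraic multiplicity of λ = -5 is 4. From dim ker(A − (-5)·I) = 3, there are exactly 3 Jordan blocks for λ = -5.
Step 2 — from the minimal polynomial, the factor (x + 5)^2 tells us the largest block for λ = -5 has size 2.
Step 3 — with total size 4, 3 blocks, and largest block 2, the block sizes (in nonincreasing order) are [2, 1, 1].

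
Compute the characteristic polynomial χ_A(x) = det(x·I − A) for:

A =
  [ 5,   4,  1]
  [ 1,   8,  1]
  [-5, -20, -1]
x^3 - 12*x^2 + 48*x - 64

Expanding det(x·I − A) (e.g. by cofactor expansion or by noting that A is similar to its Jordan form J, which has the same characteristic polynomial as A) gives
  χ_A(x) = x^3 - 12*x^2 + 48*x - 64
which factors as (x - 4)^3. The eigenvalues (with algebraic multiplicities) are λ = 4 with multiplicity 3.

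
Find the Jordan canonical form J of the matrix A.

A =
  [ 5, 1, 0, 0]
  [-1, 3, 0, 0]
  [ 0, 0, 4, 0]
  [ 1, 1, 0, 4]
J_2(4) ⊕ J_1(4) ⊕ J_1(4)

The characteristic polynomial is
  det(x·I − A) = x^4 - 16*x^3 + 96*x^2 - 256*x + 256 = (x - 4)^4

Eigenvalues and multiplicities (the geometric multiplicity of λ is n − rank(A − λI), which equals the number of Jordan blocks for λ):
  λ = 4: algebraic multiplicity = 4, geometric multiplicity = 3

Determining the block sizes for each eigenvalue:
  λ = 4: 3 blocks summing to 4 forces exactly one block of size 2 and the rest size 1 → block sizes [2, 1, 1]

Assembling the blocks gives a Jordan form
J =
  [4, 1, 0, 0]
  [0, 4, 0, 0]
  [0, 0, 4, 0]
  [0, 0, 0, 4]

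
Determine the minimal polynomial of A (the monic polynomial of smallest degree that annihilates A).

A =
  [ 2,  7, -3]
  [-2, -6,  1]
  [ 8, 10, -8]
x^3 + 12*x^2 + 48*x + 64

The characteristic polynomial is χ_A(x) = (x + 4)^3, so the eigenvalues are known. The minimal polynomial is
  m_A(x) = Π_λ (x − λ)^{k_λ}
where k_λ is the size of the *largest* Jordan block for λ (equivalently, the smallest k with (A − λI)^k v = 0 for every generalised eigenvector v of λ).

  λ = -4: largest Jordan block has size 3, contributing (x + 4)^3

So m_A(x) = (x + 4)^3 = x^3 + 12*x^2 + 48*x + 64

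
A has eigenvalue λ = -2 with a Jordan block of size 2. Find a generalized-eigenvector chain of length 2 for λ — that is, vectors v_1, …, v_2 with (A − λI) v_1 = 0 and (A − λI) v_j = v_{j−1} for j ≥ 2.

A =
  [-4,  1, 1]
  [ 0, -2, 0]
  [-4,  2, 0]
A Jordan chain for λ = -2 of length 2:
v_1 = (-2, 0, -4)ᵀ
v_2 = (1, 0, 0)ᵀ

Let N = A − (-2)·I. We want v_2 with N^2 v_2 = 0 but N^1 v_2 ≠ 0; then v_{j-1} := N · v_j for j = 2, …, 2.

Pick v_2 = (1, 0, 0)ᵀ.
Then v_1 = N · v_2 = (-2, 0, -4)ᵀ.

Sanity check: (A − (-2)·I) v_1 = (0, 0, 0)ᵀ = 0. ✓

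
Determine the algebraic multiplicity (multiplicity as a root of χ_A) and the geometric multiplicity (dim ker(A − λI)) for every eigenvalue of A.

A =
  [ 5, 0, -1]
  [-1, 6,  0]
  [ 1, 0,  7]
λ = 6: alg = 3, geom = 1

Step 1 — factor the characteristic polynomial to read off the algebraic multiplicities:
  χ_A(x) = (x - 6)^3

Step 2 — compute geometric multiplicities via the rank-nullity identity g(λ) = n − rank(A − λI):
  rank(A − (6)·I) = 2, so dim ker(A − (6)·I) = n − 2 = 1

Summary:
  λ = 6: algebraic multiplicity = 3, geometric multiplicity = 1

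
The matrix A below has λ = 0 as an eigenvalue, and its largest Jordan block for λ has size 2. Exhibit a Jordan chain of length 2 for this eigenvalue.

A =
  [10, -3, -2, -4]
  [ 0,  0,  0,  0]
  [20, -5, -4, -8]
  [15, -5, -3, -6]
A Jordan chain for λ = 0 of length 2:
v_1 = (10, 0, 20, 15)ᵀ
v_2 = (1, 0, 0, 0)ᵀ

Let N = A − (0)·I. We want v_2 with N^2 v_2 = 0 but N^1 v_2 ≠ 0; then v_{j-1} := N · v_j for j = 2, …, 2.

Pick v_2 = (1, 0, 0, 0)ᵀ.
Then v_1 = N · v_2 = (10, 0, 20, 15)ᵀ.

Sanity check: (A − (0)·I) v_1 = (0, 0, 0, 0)ᵀ = 0. ✓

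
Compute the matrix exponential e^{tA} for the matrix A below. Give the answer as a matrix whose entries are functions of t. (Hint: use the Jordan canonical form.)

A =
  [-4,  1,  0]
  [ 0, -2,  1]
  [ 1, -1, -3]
e^{tA} =
  [t^2*exp(-3*t)/2 - t*exp(-3*t) + exp(-3*t), t*exp(-3*t), t^2*exp(-3*t)/2]
  [t^2*exp(-3*t)/2, t*exp(-3*t) + exp(-3*t), t^2*exp(-3*t)/2 + t*exp(-3*t)]
  [-t^2*exp(-3*t)/2 + t*exp(-3*t), -t*exp(-3*t), -t^2*exp(-3*t)/2 + exp(-3*t)]

Strategy: write A = P · J · P⁻¹ where J is a Jordan canonical form, so e^{tA} = P · e^{tJ} · P⁻¹, and e^{tJ} can be computed block-by-block.

A has Jordan form
J =
  [-3,  1,  0]
  [ 0, -3,  1]
  [ 0,  0, -3]
(up to reordering of blocks).

Per-block formulas:
  For a 3×3 Jordan block J_3(-3): exp(t · J_3(-3)) = e^(-3t)·(I + t·N + (t^2/2)·N^2), where N is the 3×3 nilpotent shift.

After assembling e^{tJ} and conjugating by P, we get:

e^{tA} =
  [t^2*exp(-3*t)/2 - t*exp(-3*t) + exp(-3*t), t*exp(-3*t), t^2*exp(-3*t)/2]
  [t^2*exp(-3*t)/2, t*exp(-3*t) + exp(-3*t), t^2*exp(-3*t)/2 + t*exp(-3*t)]
  [-t^2*exp(-3*t)/2 + t*exp(-3*t), -t*exp(-3*t), -t^2*exp(-3*t)/2 + exp(-3*t)]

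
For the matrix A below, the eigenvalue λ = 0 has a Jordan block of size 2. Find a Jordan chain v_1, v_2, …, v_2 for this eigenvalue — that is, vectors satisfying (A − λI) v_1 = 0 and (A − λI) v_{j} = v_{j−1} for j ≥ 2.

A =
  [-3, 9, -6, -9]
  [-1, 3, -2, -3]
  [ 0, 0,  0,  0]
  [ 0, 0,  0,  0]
A Jordan chain for λ = 0 of length 2:
v_1 = (-3, -1, 0, 0)ᵀ
v_2 = (1, 0, 0, 0)ᵀ

Let N = A − (0)·I. We want v_2 with N^2 v_2 = 0 but N^1 v_2 ≠ 0; then v_{j-1} := N · v_j for j = 2, …, 2.

Pick v_2 = (1, 0, 0, 0)ᵀ.
Then v_1 = N · v_2 = (-3, -1, 0, 0)ᵀ.

Sanity check: (A − (0)·I) v_1 = (0, 0, 0, 0)ᵀ = 0. ✓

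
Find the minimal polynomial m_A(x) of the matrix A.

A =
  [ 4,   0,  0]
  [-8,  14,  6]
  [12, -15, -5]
x^2 - 9*x + 20

The characteristic polynomial is χ_A(x) = (x - 5)*(x - 4)^2, so the eigenvalues are known. The minimal polynomial is
  m_A(x) = Π_λ (x − λ)^{k_λ}
where k_λ is the size of the *largest* Jordan block for λ (equivalently, the smallest k with (A − λI)^k v = 0 for every generalised eigenvector v of λ).

  λ = 4: largest Jordan block has size 1, contributing (x − 4)
  λ = 5: largest Jordan block has size 1, contributing (x − 5)

So m_A(x) = (x - 5)*(x - 4) = x^2 - 9*x + 20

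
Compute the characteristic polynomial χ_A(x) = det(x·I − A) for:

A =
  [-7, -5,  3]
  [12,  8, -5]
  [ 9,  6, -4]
x^3 + 3*x^2 + 3*x + 1

Expanding det(x·I − A) (e.g. by cofactor expansion or by noting that A is similar to its Jordan form J, which has the same characteristic polynomial as A) gives
  χ_A(x) = x^3 + 3*x^2 + 3*x + 1
which factors as (x + 1)^3. The eigenvalues (with algebraic multiplicities) are λ = -1 with multiplicity 3.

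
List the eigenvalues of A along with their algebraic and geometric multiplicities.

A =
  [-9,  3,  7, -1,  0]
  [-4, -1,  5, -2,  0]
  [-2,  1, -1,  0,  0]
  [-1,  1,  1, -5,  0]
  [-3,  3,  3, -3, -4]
λ = -4: alg = 5, geom = 3

Step 1 — factor the characteristic polynomial to read off the algebraic multiplicities:
  χ_A(x) = (x + 4)^5

Step 2 — compute geometric multiplicities via the rank-nullity identity g(λ) = n − rank(A − λI):
  rank(A − (-4)·I) = 2, so dim ker(A − (-4)·I) = n − 2 = 3

Summary:
  λ = -4: algebraic multiplicity = 5, geometric multiplicity = 3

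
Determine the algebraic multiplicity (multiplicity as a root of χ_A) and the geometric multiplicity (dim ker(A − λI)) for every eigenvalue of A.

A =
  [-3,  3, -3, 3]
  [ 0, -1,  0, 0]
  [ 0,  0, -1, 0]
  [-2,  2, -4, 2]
λ = -1: alg = 3, geom = 2; λ = 0: alg = 1, geom = 1

Step 1 — factor the characteristic polynomial to read off the algebraic multiplicities:
  χ_A(x) = x*(x + 1)^3

Step 2 — compute geometric multiplicities via the rank-nullity identity g(λ) = n − rank(A − λI):
  rank(A − (-1)·I) = 2, so dim ker(A − (-1)·I) = n − 2 = 2
  rank(A − (0)·I) = 3, so dim ker(A − (0)·I) = n − 3 = 1

Summary:
  λ = -1: algebraic multiplicity = 3, geometric multiplicity = 2
  λ = 0: algebraic multiplicity = 1, geometric multiplicity = 1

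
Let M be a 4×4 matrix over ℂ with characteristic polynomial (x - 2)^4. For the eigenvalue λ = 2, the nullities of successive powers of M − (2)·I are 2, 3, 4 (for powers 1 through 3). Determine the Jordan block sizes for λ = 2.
Block sizes for λ = 2: [3, 1]

From the dimensions of kernels of powers, the number of Jordan blocks of size at least j is d_j − d_{j−1} where d_j = dim ker(N^j) (with d_0 = 0). Computing the differences gives [2, 1, 1].
The number of blocks of size exactly k is (#blocks of size ≥ k) − (#blocks of size ≥ k + 1), so the partition is: 1 block(s) of size 1, 1 block(s) of size 3.
In nonincreasing order the block sizes are [3, 1].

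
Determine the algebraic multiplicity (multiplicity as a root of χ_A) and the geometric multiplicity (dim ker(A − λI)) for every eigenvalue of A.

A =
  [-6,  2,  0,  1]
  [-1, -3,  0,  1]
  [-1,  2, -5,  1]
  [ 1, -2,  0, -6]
λ = -5: alg = 4, geom = 3

Step 1 — factor the characteristic polynomial to read off the algebraic multiplicities:
  χ_A(x) = (x + 5)^4

Step 2 — compute geometric multiplicities via the rank-nullity identity g(λ) = n − rank(A − λI):
  rank(A − (-5)·I) = 1, so dim ker(A − (-5)·I) = n − 1 = 3

Summary:
  λ = -5: algebraic multiplicity = 4, geometric multiplicity = 3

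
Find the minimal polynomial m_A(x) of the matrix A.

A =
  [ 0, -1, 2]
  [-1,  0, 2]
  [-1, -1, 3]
x^2 - 2*x + 1

The characteristic polynomial is χ_A(x) = (x - 1)^3, so the eigenvalues are known. The minimal polynomial is
  m_A(x) = Π_λ (x − λ)^{k_λ}
where k_λ is the size of the *largest* Jordan block for λ (equivalently, the smallest k with (A − λI)^k v = 0 for every generalised eigenvector v of λ).

  λ = 1: largest Jordan block has size 2, contributing (x − 1)^2

So m_A(x) = (x - 1)^2 = x^2 - 2*x + 1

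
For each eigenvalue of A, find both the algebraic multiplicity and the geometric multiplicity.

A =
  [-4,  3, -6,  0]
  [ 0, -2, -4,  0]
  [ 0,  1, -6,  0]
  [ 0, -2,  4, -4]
λ = -4: alg = 4, geom = 3

Step 1 — factor the characteristic polynomial to read off the algebraic multiplicities:
  χ_A(x) = (x + 4)^4

Step 2 — compute geometric multiplicities via the rank-nullity identity g(λ) = n − rank(A − λI):
  rank(A − (-4)·I) = 1, so dim ker(A − (-4)·I) = n − 1 = 3

Summary:
  λ = -4: algebraic multiplicity = 4, geometric multiplicity = 3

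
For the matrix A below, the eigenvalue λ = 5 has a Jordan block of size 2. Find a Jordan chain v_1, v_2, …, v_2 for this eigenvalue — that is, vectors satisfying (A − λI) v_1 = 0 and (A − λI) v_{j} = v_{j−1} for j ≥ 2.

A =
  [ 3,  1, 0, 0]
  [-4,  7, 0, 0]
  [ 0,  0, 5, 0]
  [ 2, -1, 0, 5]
A Jordan chain for λ = 5 of length 2:
v_1 = (-2, -4, 0, 2)ᵀ
v_2 = (1, 0, 0, 0)ᵀ

Let N = A − (5)·I. We want v_2 with N^2 v_2 = 0 but N^1 v_2 ≠ 0; then v_{j-1} := N · v_j for j = 2, …, 2.

Pick v_2 = (1, 0, 0, 0)ᵀ.
Then v_1 = N · v_2 = (-2, -4, 0, 2)ᵀ.

Sanity check: (A − (5)·I) v_1 = (0, 0, 0, 0)ᵀ = 0. ✓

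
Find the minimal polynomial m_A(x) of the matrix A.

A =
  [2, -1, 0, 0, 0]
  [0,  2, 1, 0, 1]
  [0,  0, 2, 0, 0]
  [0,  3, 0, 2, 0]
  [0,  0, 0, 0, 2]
x^3 - 6*x^2 + 12*x - 8

The characteristic polynomial is χ_A(x) = (x - 2)^5, so the eigenvalues are known. The minimal polynomial is
  m_A(x) = Π_λ (x − λ)^{k_λ}
where k_λ is the size of the *largest* Jordan block for λ (equivalently, the smallest k with (A − λI)^k v = 0 for every generalised eigenvector v of λ).

  λ = 2: largest Jordan block has size 3, contributing (x − 2)^3

So m_A(x) = (x - 2)^3 = x^3 - 6*x^2 + 12*x - 8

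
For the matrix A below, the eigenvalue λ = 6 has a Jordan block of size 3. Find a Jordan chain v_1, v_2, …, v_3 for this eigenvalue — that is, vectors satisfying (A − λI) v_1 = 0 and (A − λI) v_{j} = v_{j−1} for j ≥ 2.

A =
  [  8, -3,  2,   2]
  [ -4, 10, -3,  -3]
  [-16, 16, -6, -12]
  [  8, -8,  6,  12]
A Jordan chain for λ = 6 of length 3:
v_1 = (-2, 4, 16, -8)ᵀ
v_2 = (-3, 4, 16, -8)ᵀ
v_3 = (0, 1, 0, 0)ᵀ

Let N = A − (6)·I. We want v_3 with N^3 v_3 = 0 but N^2 v_3 ≠ 0; then v_{j-1} := N · v_j for j = 3, …, 2.

Pick v_3 = (0, 1, 0, 0)ᵀ.
Then v_2 = N · v_3 = (-3, 4, 16, -8)ᵀ.
Then v_1 = N · v_2 = (-2, 4, 16, -8)ᵀ.

Sanity check: (A − (6)·I) v_1 = (0, 0, 0, 0)ᵀ = 0. ✓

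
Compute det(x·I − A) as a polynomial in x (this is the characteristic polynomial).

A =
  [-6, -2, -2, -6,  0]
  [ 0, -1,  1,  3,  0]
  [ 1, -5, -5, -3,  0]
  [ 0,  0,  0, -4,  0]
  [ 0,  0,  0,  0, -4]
x^5 + 20*x^4 + 160*x^3 + 640*x^2 + 1280*x + 1024

Expanding det(x·I − A) (e.g. by cofactor expansion or by noting that A is similar to its Jordan form J, which has the same characteristic polynomial as A) gives
  χ_A(x) = x^5 + 20*x^4 + 160*x^3 + 640*x^2 + 1280*x + 1024
which factors as (x + 4)^5. The eigenvalues (with algebraic multiplicities) are λ = -4 with multiplicity 5.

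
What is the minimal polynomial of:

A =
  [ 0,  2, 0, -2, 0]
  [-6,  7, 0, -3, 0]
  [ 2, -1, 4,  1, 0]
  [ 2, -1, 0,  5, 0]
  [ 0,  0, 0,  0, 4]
x^2 - 8*x + 16

The characteristic polynomial is χ_A(x) = (x - 4)^5, so the eigenvalues are known. The minimal polynomial is
  m_A(x) = Π_λ (x − λ)^{k_λ}
where k_λ is the size of the *largest* Jordan block for λ (equivalently, the smallest k with (A − λI)^k v = 0 for every generalised eigenvector v of λ).

  λ = 4: largest Jordan block has size 2, contributing (x − 4)^2

So m_A(x) = (x - 4)^2 = x^2 - 8*x + 16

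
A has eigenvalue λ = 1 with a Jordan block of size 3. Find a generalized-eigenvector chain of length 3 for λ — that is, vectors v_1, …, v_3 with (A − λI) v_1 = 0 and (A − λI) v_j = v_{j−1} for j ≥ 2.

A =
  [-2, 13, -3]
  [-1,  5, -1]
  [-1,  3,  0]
A Jordan chain for λ = 1 of length 3:
v_1 = (-1, 0, 1)ᵀ
v_2 = (-3, -1, -1)ᵀ
v_3 = (1, 0, 0)ᵀ

Let N = A − (1)·I. We want v_3 with N^3 v_3 = 0 but N^2 v_3 ≠ 0; then v_{j-1} := N · v_j for j = 3, …, 2.

Pick v_3 = (1, 0, 0)ᵀ.
Then v_2 = N · v_3 = (-3, -1, -1)ᵀ.
Then v_1 = N · v_2 = (-1, 0, 1)ᵀ.

Sanity check: (A − (1)·I) v_1 = (0, 0, 0)ᵀ = 0. ✓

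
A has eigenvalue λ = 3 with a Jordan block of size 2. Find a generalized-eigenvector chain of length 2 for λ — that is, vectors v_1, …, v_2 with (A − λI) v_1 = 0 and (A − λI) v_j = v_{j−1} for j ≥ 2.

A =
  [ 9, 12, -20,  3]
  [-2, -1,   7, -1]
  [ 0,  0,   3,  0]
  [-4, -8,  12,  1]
A Jordan chain for λ = 3 of length 2:
v_1 = (6, -2, 0, -4)ᵀ
v_2 = (1, 0, 0, 0)ᵀ

Let N = A − (3)·I. We want v_2 with N^2 v_2 = 0 but N^1 v_2 ≠ 0; then v_{j-1} := N · v_j for j = 2, …, 2.

Pick v_2 = (1, 0, 0, 0)ᵀ.
Then v_1 = N · v_2 = (6, -2, 0, -4)ᵀ.

Sanity check: (A − (3)·I) v_1 = (0, 0, 0, 0)ᵀ = 0. ✓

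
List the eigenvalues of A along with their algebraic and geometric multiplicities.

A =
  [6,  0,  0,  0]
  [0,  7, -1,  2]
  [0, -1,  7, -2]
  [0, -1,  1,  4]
λ = 6: alg = 4, geom = 3

Step 1 — factor the characteristic polynomial to read off the algebraic multiplicities:
  χ_A(x) = (x - 6)^4

Step 2 — compute geometric multiplicities via the rank-nullity identity g(λ) = n − rank(A − λI):
  rank(A − (6)·I) = 1, so dim ker(A − (6)·I) = n − 1 = 3

Summary:
  λ = 6: algebraic multiplicity = 4, geometric multiplicity = 3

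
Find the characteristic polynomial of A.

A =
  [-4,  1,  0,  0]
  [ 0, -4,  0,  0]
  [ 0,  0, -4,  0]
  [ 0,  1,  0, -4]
x^4 + 16*x^3 + 96*x^2 + 256*x + 256

Expanding det(x·I − A) (e.g. by cofactor expansion or by noting that A is similar to its Jordan form J, which has the same characteristic polynomial as A) gives
  χ_A(x) = x^4 + 16*x^3 + 96*x^2 + 256*x + 256
which factors as (x + 4)^4. The eigenvalues (with algebraic multiplicities) are λ = -4 with multiplicity 4.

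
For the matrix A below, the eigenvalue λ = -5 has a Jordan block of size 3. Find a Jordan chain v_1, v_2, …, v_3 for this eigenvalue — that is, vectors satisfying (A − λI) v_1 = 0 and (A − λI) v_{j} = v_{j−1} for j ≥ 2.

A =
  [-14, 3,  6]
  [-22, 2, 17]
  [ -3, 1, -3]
A Jordan chain for λ = -5 of length 3:
v_1 = (-3, -7, -1)ᵀ
v_2 = (-9, -22, -3)ᵀ
v_3 = (1, 0, 0)ᵀ

Let N = A − (-5)·I. We want v_3 with N^3 v_3 = 0 but N^2 v_3 ≠ 0; then v_{j-1} := N · v_j for j = 3, …, 2.

Pick v_3 = (1, 0, 0)ᵀ.
Then v_2 = N · v_3 = (-9, -22, -3)ᵀ.
Then v_1 = N · v_2 = (-3, -7, -1)ᵀ.

Sanity check: (A − (-5)·I) v_1 = (0, 0, 0)ᵀ = 0. ✓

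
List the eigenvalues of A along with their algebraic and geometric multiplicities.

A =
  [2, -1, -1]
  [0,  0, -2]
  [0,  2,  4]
λ = 2: alg = 3, geom = 2

Step 1 — factor the characteristic polynomial to read off the algebraic multiplicities:
  χ_A(x) = (x - 2)^3

Step 2 — compute geometric multiplicities via the rank-nullity identity g(λ) = n − rank(A − λI):
  rank(A − (2)·I) = 1, so dim ker(A − (2)·I) = n − 1 = 2

Summary:
  λ = 2: algebraic multiplicity = 3, geometric multiplicity = 2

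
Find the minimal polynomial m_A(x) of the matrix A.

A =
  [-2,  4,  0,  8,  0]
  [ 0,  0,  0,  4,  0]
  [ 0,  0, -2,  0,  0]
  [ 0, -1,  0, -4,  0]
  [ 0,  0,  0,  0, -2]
x^2 + 4*x + 4

The characteristic polynomial is χ_A(x) = (x + 2)^5, so the eigenvalues are known. The minimal polynomial is
  m_A(x) = Π_λ (x − λ)^{k_λ}
where k_λ is the size of the *largest* Jordan block for λ (equivalently, the smallest k with (A − λI)^k v = 0 for every generalised eigenvector v of λ).

  λ = -2: largest Jordan block has size 2, contributing (x + 2)^2

So m_A(x) = (x + 2)^2 = x^2 + 4*x + 4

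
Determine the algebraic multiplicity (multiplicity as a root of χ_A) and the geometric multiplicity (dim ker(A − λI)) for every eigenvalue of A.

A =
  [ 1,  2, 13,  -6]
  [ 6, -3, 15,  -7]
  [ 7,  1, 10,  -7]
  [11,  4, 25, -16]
λ = -4: alg = 3, geom = 1; λ = 4: alg = 1, geom = 1

Step 1 — factor the characteristic polynomial to read off the algebraic multiplicities:
  χ_A(x) = (x - 4)*(x + 4)^3

Step 2 — compute geometric multiplicities via the rank-nullity identity g(λ) = n − rank(A − λI):
  rank(A − (-4)·I) = 3, so dim ker(A − (-4)·I) = n − 3 = 1
  rank(A − (4)·I) = 3, so dim ker(A − (4)·I) = n − 3 = 1

Summary:
  λ = -4: algebraic multiplicity = 3, geometric multiplicity = 1
  λ = 4: algebraic multiplicity = 1, geometric multiplicity = 1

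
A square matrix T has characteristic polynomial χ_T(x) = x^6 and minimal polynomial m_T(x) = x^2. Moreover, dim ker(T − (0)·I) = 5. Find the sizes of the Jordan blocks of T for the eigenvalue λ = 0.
Block sizes for λ = 0: [2, 1, 1, 1, 1]

Step 1 — from the characteristic polynomial, algebraic multiplicity of λ = 0 is 6. From dim ker(T − (0)·I) = 5, there are exactly 5 Jordan blocks for λ = 0.
Step 2 — from the minimal polynomial, the factor (x − 0)^2 tells us the largest block for λ = 0 has size 2.
Step 3 — with total size 6, 5 blocks, and largest block 2, the block sizes (in nonincreasing order) are [2, 1, 1, 1, 1].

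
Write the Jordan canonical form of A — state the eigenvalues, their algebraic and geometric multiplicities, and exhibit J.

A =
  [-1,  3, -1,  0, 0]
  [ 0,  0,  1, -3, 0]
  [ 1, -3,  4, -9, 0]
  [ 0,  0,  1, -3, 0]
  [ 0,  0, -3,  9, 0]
J_3(0) ⊕ J_1(0) ⊕ J_1(0)

The characteristic polynomial is
  det(x·I − A) = x^5

Eigenvalues and multiplicities (the geometric multiplicity of λ is n − rank(A − λI), which equals the number of Jordan blocks for λ):
  λ = 0: algebraic multiplicity = 5, geometric multiplicity = 3

Determining the block sizes for each eigenvalue:
  λ = 0: with am = 5 and gm = 3, the partition is not yet determined (e.g. several partitions of 5 into 3 parts exist). Let N = A − (0)·I. Computing rank(N^1) = 2, rank(N^2) = 1, rank(N^3) = 0; the number of blocks of size ≥ j is rank(N^{j−1}) − rank(N^j), giving [3, 1, 1]. So we have 1 block(s) of size 3, 2 block(s) of size 1 → block sizes [3, 1, 1]

Assembling the blocks gives a Jordan form
J =
  [0, 1, 0, 0, 0]
  [0, 0, 1, 0, 0]
  [0, 0, 0, 0, 0]
  [0, 0, 0, 0, 0]
  [0, 0, 0, 0, 0]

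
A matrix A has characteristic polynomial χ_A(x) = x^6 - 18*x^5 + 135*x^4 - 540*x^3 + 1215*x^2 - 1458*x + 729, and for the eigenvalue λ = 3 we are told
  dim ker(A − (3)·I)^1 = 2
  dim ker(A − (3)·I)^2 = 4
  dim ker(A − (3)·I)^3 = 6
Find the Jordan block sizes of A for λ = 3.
Block sizes for λ = 3: [3, 3]

From the dimensions of kernels of powers, the number of Jordan blocks of size at least j is d_j − d_{j−1} where d_j = dim ker(N^j) (with d_0 = 0). Computing the differences gives [2, 2, 2].
The number of blocks of size exactly k is (#blocks of size ≥ k) − (#blocks of size ≥ k + 1), so the partition is: 2 block(s) of size 3.
In nonincreasing order the block sizes are [3, 3].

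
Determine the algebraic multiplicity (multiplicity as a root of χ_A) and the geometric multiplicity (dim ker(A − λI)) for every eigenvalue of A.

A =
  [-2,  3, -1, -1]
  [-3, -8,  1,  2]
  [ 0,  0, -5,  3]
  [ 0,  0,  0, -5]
λ = -5: alg = 4, geom = 2

Step 1 — factor the characteristic polynomial to read off the algebraic multiplicities:
  χ_A(x) = (x + 5)^4

Step 2 — compute geometric multiplicities via the rank-nullity identity g(λ) = n − rank(A − λI):
  rank(A − (-5)·I) = 2, so dim ker(A − (-5)·I) = n − 2 = 2

Summary:
  λ = -5: algebraic multiplicity = 4, geometric multiplicity = 2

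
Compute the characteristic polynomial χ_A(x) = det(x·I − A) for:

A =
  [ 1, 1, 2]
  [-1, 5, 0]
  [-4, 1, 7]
x^3 - 13*x^2 + 56*x - 80

Expanding det(x·I − A) (e.g. by cofactor expansion or by noting that A is similar to its Jordan form J, which has the same characteristic polynomial as A) gives
  χ_A(x) = x^3 - 13*x^2 + 56*x - 80
which factors as (x - 5)*(x - 4)^2. The eigenvalues (with algebraic multiplicities) are λ = 4 with multiplicity 2, λ = 5 with multiplicity 1.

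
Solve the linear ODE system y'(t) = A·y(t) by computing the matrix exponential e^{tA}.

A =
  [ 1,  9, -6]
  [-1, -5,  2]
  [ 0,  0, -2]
e^{tA} =
  [3*t*exp(-2*t) + exp(-2*t), 9*t*exp(-2*t), -6*t*exp(-2*t)]
  [-t*exp(-2*t), -3*t*exp(-2*t) + exp(-2*t), 2*t*exp(-2*t)]
  [0, 0, exp(-2*t)]

Strategy: write A = P · J · P⁻¹ where J is a Jordan canonical form, so e^{tA} = P · e^{tJ} · P⁻¹, and e^{tJ} can be computed block-by-block.

A has Jordan form
J =
  [-2,  1,  0]
  [ 0, -2,  0]
  [ 0,  0, -2]
(up to reordering of blocks).

Per-block formulas:
  For a 1×1 block at λ = -2: exp(t · [-2]) = [e^(-2t)].
  For a 2×2 Jordan block J_2(-2): exp(t · J_2(-2)) = e^(-2t)·(I + t·N), where N is the 2×2 nilpotent shift.

After assembling e^{tJ} and conjugating by P, we get:

e^{tA} =
  [3*t*exp(-2*t) + exp(-2*t), 9*t*exp(-2*t), -6*t*exp(-2*t)]
  [-t*exp(-2*t), -3*t*exp(-2*t) + exp(-2*t), 2*t*exp(-2*t)]
  [0, 0, exp(-2*t)]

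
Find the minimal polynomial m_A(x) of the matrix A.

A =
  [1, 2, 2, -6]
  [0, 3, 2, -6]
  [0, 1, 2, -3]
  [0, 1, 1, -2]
x^2 - 2*x + 1

The characteristic polynomial is χ_A(x) = (x - 1)^4, so the eigenvalues are known. The minimal polynomial is
  m_A(x) = Π_λ (x − λ)^{k_λ}
where k_λ is the size of the *largest* Jordan block for λ (equivalently, the smallest k with (A − λI)^k v = 0 for every generalised eigenvector v of λ).

  λ = 1: largest Jordan block has size 2, contributing (x − 1)^2

So m_A(x) = (x - 1)^2 = x^2 - 2*x + 1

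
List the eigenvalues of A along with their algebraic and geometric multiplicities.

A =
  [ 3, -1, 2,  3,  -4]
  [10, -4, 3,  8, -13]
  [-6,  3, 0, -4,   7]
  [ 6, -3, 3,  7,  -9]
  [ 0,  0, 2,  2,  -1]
λ = 1: alg = 5, geom = 3

Step 1 — factor the characteristic polynomial to read off the algebraic multiplicities:
  χ_A(x) = (x - 1)^5

Step 2 — compute geometric multiplicities via the rank-nullity identity g(λ) = n − rank(A − λI):
  rank(A − (1)·I) = 2, so dim ker(A − (1)·I) = n − 2 = 3

Summary:
  λ = 1: algebraic multiplicity = 5, geometric multiplicity = 3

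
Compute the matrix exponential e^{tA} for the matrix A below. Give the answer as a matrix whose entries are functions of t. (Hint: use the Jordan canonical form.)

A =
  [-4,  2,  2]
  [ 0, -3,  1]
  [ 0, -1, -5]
e^{tA} =
  [exp(-4*t), 2*t*exp(-4*t), 2*t*exp(-4*t)]
  [0, t*exp(-4*t) + exp(-4*t), t*exp(-4*t)]
  [0, -t*exp(-4*t), -t*exp(-4*t) + exp(-4*t)]

Strategy: write A = P · J · P⁻¹ where J is a Jordan canonical form, so e^{tA} = P · e^{tJ} · P⁻¹, and e^{tJ} can be computed block-by-block.

A has Jordan form
J =
  [-4,  1,  0]
  [ 0, -4,  0]
  [ 0,  0, -4]
(up to reordering of blocks).

Per-block formulas:
  For a 1×1 block at λ = -4: exp(t · [-4]) = [e^(-4t)].
  For a 2×2 Jordan block J_2(-4): exp(t · J_2(-4)) = e^(-4t)·(I + t·N), where N is the 2×2 nilpotent shift.

After assembling e^{tJ} and conjugating by P, we get:

e^{tA} =
  [exp(-4*t), 2*t*exp(-4*t), 2*t*exp(-4*t)]
  [0, t*exp(-4*t) + exp(-4*t), t*exp(-4*t)]
  [0, -t*exp(-4*t), -t*exp(-4*t) + exp(-4*t)]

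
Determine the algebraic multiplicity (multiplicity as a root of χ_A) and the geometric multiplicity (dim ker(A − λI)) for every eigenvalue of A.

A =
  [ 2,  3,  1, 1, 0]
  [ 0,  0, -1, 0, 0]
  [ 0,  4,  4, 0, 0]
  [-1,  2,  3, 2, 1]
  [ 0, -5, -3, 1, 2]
λ = 2: alg = 5, geom = 2

Step 1 — factor the characteristic polynomial to read off the algebraic multiplicities:
  χ_A(x) = (x - 2)^5

Step 2 — compute geometric multiplicities via the rank-nullity identity g(λ) = n − rank(A − λI):
  rank(A − (2)·I) = 3, so dim ker(A − (2)·I) = n − 3 = 2

Summary:
  λ = 2: algebraic multiplicity = 5, geometric multiplicity = 2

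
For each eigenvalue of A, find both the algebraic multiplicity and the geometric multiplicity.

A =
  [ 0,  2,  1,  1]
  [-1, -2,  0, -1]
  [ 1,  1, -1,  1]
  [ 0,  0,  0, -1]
λ = -1: alg = 4, geom = 2

Step 1 — factor the characteristic polynomial to read off the algebraic multiplicities:
  χ_A(x) = (x + 1)^4

Step 2 — compute geometric multiplicities via the rank-nullity identity g(λ) = n − rank(A − λI):
  rank(A − (-1)·I) = 2, so dim ker(A − (-1)·I) = n − 2 = 2

Summary:
  λ = -1: algebraic multiplicity = 4, geometric multiplicity = 2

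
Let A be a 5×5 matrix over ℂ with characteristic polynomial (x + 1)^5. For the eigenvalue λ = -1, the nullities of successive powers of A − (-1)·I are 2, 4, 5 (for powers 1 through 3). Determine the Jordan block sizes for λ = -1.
Block sizes for λ = -1: [3, 2]

From the dimensions of kernels of powers, the number of Jordan blocks of size at least j is d_j − d_{j−1} where d_j = dim ker(N^j) (with d_0 = 0). Computing the differences gives [2, 2, 1].
The number of blocks of size exactly k is (#blocks of size ≥ k) − (#blocks of size ≥ k + 1), so the partition is: 1 block(s) of size 2, 1 block(s) of size 3.
In nonincreasing order the block sizes are [3, 2].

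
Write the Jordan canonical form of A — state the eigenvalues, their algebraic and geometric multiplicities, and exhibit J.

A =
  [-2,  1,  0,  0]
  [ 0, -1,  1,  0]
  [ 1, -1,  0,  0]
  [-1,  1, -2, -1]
J_3(-1) ⊕ J_1(-1)

The characteristic polynomial is
  det(x·I − A) = x^4 + 4*x^3 + 6*x^2 + 4*x + 1 = (x + 1)^4

Eigenvalues and multiplicities (the geometric multiplicity of λ is n − rank(A − λI), which equals the number of Jordan blocks for λ):
  λ = -1: algebraic multiplicity = 4, geometric multiplicity = 2

Determining the block sizes for each eigenvalue:
  λ = -1: with am = 4 and gm = 2, the partition is not yet determined (e.g. several partitions of 4 into 2 parts exist). Let N = A − (-1)·I. Computing rank(N^1) = 2, rank(N^2) = 1, rank(N^3) = 0; the number of blocks of size ≥ j is rank(N^{j−1}) − rank(N^j), giving [2, 1, 1]. So we have 1 block(s) of size 3, 1 block(s) of size 1 → block sizes [3, 1]

Assembling the blocks gives a Jordan form
J =
  [-1,  1,  0,  0]
  [ 0, -1,  1,  0]
  [ 0,  0, -1,  0]
  [ 0,  0,  0, -1]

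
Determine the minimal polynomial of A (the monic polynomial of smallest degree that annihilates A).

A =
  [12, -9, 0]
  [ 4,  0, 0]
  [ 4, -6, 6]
x^2 - 12*x + 36

The characteristic polynomial is χ_A(x) = (x - 6)^3, so the eigenvalues are known. The minimal polynomial is
  m_A(x) = Π_λ (x − λ)^{k_λ}
where k_λ is the size of the *largest* Jordan block for λ (equivalently, the smallest k with (A − λI)^k v = 0 for every generalised eigenvector v of λ).

  λ = 6: largest Jordan block has size 2, contributing (x − 6)^2

So m_A(x) = (x - 6)^2 = x^2 - 12*x + 36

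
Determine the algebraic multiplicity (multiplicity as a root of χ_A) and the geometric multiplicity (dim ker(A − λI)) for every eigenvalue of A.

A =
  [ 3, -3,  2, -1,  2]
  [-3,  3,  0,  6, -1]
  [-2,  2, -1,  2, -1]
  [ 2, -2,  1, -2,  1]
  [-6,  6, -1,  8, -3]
λ = 0: alg = 5, geom = 2

Step 1 — factor the characteristic polynomial to read off the algebraic multiplicities:
  χ_A(x) = x^5

Step 2 — compute geometric multiplicities via the rank-nullity identity g(λ) = n − rank(A − λI):
  rank(A − (0)·I) = 3, so dim ker(A − (0)·I) = n − 3 = 2

Summary:
  λ = 0: algebraic multiplicity = 5, geometric multiplicity = 2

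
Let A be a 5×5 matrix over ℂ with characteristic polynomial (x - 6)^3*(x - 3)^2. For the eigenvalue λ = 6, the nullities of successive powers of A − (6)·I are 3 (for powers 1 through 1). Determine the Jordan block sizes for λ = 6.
Block sizes for λ = 6: [1, 1, 1]

From the dimensions of kernels of powers, the number of Jordan blocks of size at least j is d_j − d_{j−1} where d_j = dim ker(N^j) (with d_0 = 0). Computing the differences gives [3].
The number of blocks of size exactly k is (#blocks of size ≥ k) − (#blocks of size ≥ k + 1), so the partition is: 3 block(s) of size 1.
In nonincreasing order the block sizes are [1, 1, 1].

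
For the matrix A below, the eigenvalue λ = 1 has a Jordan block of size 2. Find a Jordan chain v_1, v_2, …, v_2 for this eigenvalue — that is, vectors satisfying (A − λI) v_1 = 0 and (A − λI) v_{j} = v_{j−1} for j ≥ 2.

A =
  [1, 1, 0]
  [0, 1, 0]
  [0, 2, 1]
A Jordan chain for λ = 1 of length 2:
v_1 = (1, 0, 2)ᵀ
v_2 = (0, 1, 0)ᵀ

Let N = A − (1)·I. We want v_2 with N^2 v_2 = 0 but N^1 v_2 ≠ 0; then v_{j-1} := N · v_j for j = 2, …, 2.

Pick v_2 = (0, 1, 0)ᵀ.
Then v_1 = N · v_2 = (1, 0, 2)ᵀ.

Sanity check: (A − (1)·I) v_1 = (0, 0, 0)ᵀ = 0. ✓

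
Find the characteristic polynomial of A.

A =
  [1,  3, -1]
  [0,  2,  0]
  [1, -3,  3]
x^3 - 6*x^2 + 12*x - 8

Expanding det(x·I − A) (e.g. by cofactor expansion or by noting that A is similar to its Jordan form J, which has the same characteristic polynomial as A) gives
  χ_A(x) = x^3 - 6*x^2 + 12*x - 8
which factors as (x - 2)^3. The eigenvalues (with algebraic multiplicities) are λ = 2 with multiplicity 3.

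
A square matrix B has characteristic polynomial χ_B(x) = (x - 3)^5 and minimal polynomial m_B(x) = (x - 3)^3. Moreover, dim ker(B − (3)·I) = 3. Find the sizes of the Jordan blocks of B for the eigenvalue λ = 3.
Block sizes for λ = 3: [3, 1, 1]

Step 1 — from the characteristic polynomial, algebraic multiplicity of λ = 3 is 5. From dim ker(B − (3)·I) = 3, there are exactly 3 Jordan blocks for λ = 3.
Step 2 — from the minimal polynomial, the factor (x − 3)^3 tells us the largest block for λ = 3 has size 3.
Step 3 — with total size 5, 3 blocks, and largest block 3, the block sizes (in nonincreasing order) are [3, 1, 1].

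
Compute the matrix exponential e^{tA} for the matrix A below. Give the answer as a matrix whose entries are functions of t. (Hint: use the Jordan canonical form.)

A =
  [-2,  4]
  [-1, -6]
e^{tA} =
  [2*t*exp(-4*t) + exp(-4*t), 4*t*exp(-4*t)]
  [-t*exp(-4*t), -2*t*exp(-4*t) + exp(-4*t)]

Strategy: write A = P · J · P⁻¹ where J is a Jordan canonical form, so e^{tA} = P · e^{tJ} · P⁻¹, and e^{tJ} can be computed block-by-block.

A has Jordan form
J =
  [-4,  1]
  [ 0, -4]
(up to reordering of blocks).

Per-block formulas:
  For a 2×2 Jordan block J_2(-4): exp(t · J_2(-4)) = e^(-4t)·(I + t·N), where N is the 2×2 nilpotent shift.

After assembling e^{tJ} and conjugating by P, we get:

e^{tA} =
  [2*t*exp(-4*t) + exp(-4*t), 4*t*exp(-4*t)]
  [-t*exp(-4*t), -2*t*exp(-4*t) + exp(-4*t)]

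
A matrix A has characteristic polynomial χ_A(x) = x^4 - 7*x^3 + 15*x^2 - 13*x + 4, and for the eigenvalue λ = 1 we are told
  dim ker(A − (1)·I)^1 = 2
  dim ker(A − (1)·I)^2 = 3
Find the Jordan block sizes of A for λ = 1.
Block sizes for λ = 1: [2, 1]

From the dimensions of kernels of powers, the number of Jordan blocks of size at least j is d_j − d_{j−1} where d_j = dim ker(N^j) (with d_0 = 0). Computing the differences gives [2, 1].
The number of blocks of size exactly k is (#blocks of size ≥ k) − (#blocks of size ≥ k + 1), so the partition is: 1 block(s) of size 1, 1 block(s) of size 2.
In nonincreasing order the block sizes are [2, 1].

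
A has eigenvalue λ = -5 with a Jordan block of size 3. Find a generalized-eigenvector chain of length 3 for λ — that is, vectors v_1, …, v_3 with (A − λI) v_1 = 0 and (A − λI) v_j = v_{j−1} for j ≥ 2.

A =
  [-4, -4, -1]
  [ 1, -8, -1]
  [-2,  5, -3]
A Jordan chain for λ = -5 of length 3:
v_1 = (-1, 0, -1)ᵀ
v_2 = (1, 1, -2)ᵀ
v_3 = (1, 0, 0)ᵀ

Let N = A − (-5)·I. We want v_3 with N^3 v_3 = 0 but N^2 v_3 ≠ 0; then v_{j-1} := N · v_j for j = 3, …, 2.

Pick v_3 = (1, 0, 0)ᵀ.
Then v_2 = N · v_3 = (1, 1, -2)ᵀ.
Then v_1 = N · v_2 = (-1, 0, -1)ᵀ.

Sanity check: (A − (-5)·I) v_1 = (0, 0, 0)ᵀ = 0. ✓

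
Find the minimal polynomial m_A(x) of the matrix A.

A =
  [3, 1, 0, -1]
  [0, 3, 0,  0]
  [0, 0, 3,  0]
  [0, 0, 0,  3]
x^2 - 6*x + 9

The characteristic polynomial is χ_A(x) = (x - 3)^4, so the eigenvalues are known. The minimal polynomial is
  m_A(x) = Π_λ (x − λ)^{k_λ}
where k_λ is the size of the *largest* Jordan block for λ (equivalently, the smallest k with (A − λI)^k v = 0 for every generalised eigenvector v of λ).

  λ = 3: largest Jordan block has size 2, contributing (x − 3)^2

So m_A(x) = (x - 3)^2 = x^2 - 6*x + 9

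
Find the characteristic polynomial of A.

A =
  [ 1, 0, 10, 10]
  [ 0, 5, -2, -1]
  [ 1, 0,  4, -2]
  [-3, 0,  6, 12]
x^4 - 22*x^3 + 181*x^2 - 660*x + 900

Expanding det(x·I − A) (e.g. by cofactor expansion or by noting that A is similar to its Jordan form J, which has the same characteristic polynomial as A) gives
  χ_A(x) = x^4 - 22*x^3 + 181*x^2 - 660*x + 900
which factors as (x - 6)^2*(x - 5)^2. The eigenvalues (with algebraic multiplicities) are λ = 5 with multiplicity 2, λ = 6 with multiplicity 2.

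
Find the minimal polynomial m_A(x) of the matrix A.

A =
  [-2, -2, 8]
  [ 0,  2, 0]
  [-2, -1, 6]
x^2 - 4*x + 4

The characteristic polynomial is χ_A(x) = (x - 2)^3, so the eigenvalues are known. The minimal polynomial is
  m_A(x) = Π_λ (x − λ)^{k_λ}
where k_λ is the size of the *largest* Jordan block for λ (equivalently, the smallest k with (A − λI)^k v = 0 for every generalised eigenvector v of λ).

  λ = 2: largest Jordan block has size 2, contributing (x − 2)^2

So m_A(x) = (x - 2)^2 = x^2 - 4*x + 4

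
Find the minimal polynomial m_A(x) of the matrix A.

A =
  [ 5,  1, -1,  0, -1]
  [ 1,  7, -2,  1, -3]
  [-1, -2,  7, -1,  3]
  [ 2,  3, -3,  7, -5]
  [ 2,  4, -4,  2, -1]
x^2 - 10*x + 25

The characteristic polynomial is χ_A(x) = (x - 5)^5, so the eigenvalues are known. The minimal polynomial is
  m_A(x) = Π_λ (x − λ)^{k_λ}
where k_λ is the size of the *largest* Jordan block for λ (equivalently, the smallest k with (A − λI)^k v = 0 for every generalised eigenvector v of λ).

  λ = 5: largest Jordan block has size 2, contributing (x − 5)^2

So m_A(x) = (x - 5)^2 = x^2 - 10*x + 25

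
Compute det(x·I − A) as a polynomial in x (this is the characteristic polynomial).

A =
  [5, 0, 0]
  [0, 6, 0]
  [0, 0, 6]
x^3 - 17*x^2 + 96*x - 180

Expanding det(x·I − A) (e.g. by cofactor expansion or by noting that A is similar to its Jordan form J, which has the same characteristic polynomial as A) gives
  χ_A(x) = x^3 - 17*x^2 + 96*x - 180
which factors as (x - 6)^2*(x - 5). The eigenvalues (with algebraic multiplicities) are λ = 5 with multiplicity 1, λ = 6 with multiplicity 2.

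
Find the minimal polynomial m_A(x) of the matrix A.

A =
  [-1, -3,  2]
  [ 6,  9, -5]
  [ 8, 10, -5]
x^3 - 3*x^2 + 3*x - 1

The characteristic polynomial is χ_A(x) = (x - 1)^3, so the eigenvalues are known. The minimal polynomial is
  m_A(x) = Π_λ (x − λ)^{k_λ}
where k_λ is the size of the *largest* Jordan block for λ (equivalently, the smallest k with (A − λI)^k v = 0 for every generalised eigenvector v of λ).

  λ = 1: largest Jordan block has size 3, contributing (x − 1)^3

So m_A(x) = (x - 1)^3 = x^3 - 3*x^2 + 3*x - 1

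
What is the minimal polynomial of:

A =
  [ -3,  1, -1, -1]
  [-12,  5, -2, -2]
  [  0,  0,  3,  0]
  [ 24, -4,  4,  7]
x^2 - 6*x + 9

The characteristic polynomial is χ_A(x) = (x - 3)^4, so the eigenvalues are known. The minimal polynomial is
  m_A(x) = Π_λ (x − λ)^{k_λ}
where k_λ is the size of the *largest* Jordan block for λ (equivalently, the smallest k with (A − λI)^k v = 0 for every generalised eigenvector v of λ).

  λ = 3: largest Jordan block has size 2, contributing (x − 3)^2

So m_A(x) = (x - 3)^2 = x^2 - 6*x + 9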